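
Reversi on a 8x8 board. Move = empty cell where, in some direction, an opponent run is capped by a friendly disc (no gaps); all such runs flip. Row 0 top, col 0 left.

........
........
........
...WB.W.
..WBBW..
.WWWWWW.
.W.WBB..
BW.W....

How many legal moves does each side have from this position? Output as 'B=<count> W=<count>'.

-- B to move --
(2,2): flips 1 -> legal
(2,3): flips 1 -> legal
(2,4): no bracket -> illegal
(2,5): no bracket -> illegal
(2,6): no bracket -> illegal
(2,7): no bracket -> illegal
(3,1): flips 2 -> legal
(3,2): flips 1 -> legal
(3,5): flips 2 -> legal
(3,7): no bracket -> illegal
(4,0): no bracket -> illegal
(4,1): flips 1 -> legal
(4,6): flips 2 -> legal
(4,7): flips 1 -> legal
(5,0): no bracket -> illegal
(5,7): no bracket -> illegal
(6,0): no bracket -> illegal
(6,2): flips 2 -> legal
(6,6): flips 1 -> legal
(6,7): flips 2 -> legal
(7,2): flips 1 -> legal
(7,4): no bracket -> illegal
B mobility = 12
-- W to move --
(2,3): flips 1 -> legal
(2,4): flips 2 -> legal
(2,5): flips 2 -> legal
(3,2): flips 1 -> legal
(3,5): flips 2 -> legal
(6,0): no bracket -> illegal
(6,6): flips 2 -> legal
(7,4): flips 2 -> legal
(7,5): flips 2 -> legal
(7,6): flips 1 -> legal
W mobility = 9

Answer: B=12 W=9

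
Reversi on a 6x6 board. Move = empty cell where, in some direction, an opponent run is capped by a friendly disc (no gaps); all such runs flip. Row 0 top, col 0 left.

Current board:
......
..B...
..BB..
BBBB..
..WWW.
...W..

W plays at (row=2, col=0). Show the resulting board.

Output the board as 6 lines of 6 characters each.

Answer: ......
..B...
W.BB..
BWBB..
..WWW.
...W..

Derivation:
Place W at (2,0); scan 8 dirs for brackets.
Dir NW: edge -> no flip
Dir N: first cell '.' (not opp) -> no flip
Dir NE: first cell '.' (not opp) -> no flip
Dir W: edge -> no flip
Dir E: first cell '.' (not opp) -> no flip
Dir SW: edge -> no flip
Dir S: opp run (3,0), next='.' -> no flip
Dir SE: opp run (3,1) capped by W -> flip
All flips: (3,1)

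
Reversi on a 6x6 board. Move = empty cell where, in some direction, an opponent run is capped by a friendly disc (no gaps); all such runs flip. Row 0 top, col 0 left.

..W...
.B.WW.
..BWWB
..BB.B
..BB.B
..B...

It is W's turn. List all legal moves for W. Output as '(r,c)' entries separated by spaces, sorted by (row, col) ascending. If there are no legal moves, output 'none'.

Answer: (2,0) (2,1) (3,1) (4,1) (5,1) (5,3)

Derivation:
(0,0): no bracket -> illegal
(0,1): no bracket -> illegal
(1,0): no bracket -> illegal
(1,2): no bracket -> illegal
(1,5): no bracket -> illegal
(2,0): flips 1 -> legal
(2,1): flips 1 -> legal
(3,1): flips 1 -> legal
(3,4): no bracket -> illegal
(4,1): flips 1 -> legal
(4,4): no bracket -> illegal
(5,1): flips 2 -> legal
(5,3): flips 2 -> legal
(5,4): no bracket -> illegal
(5,5): no bracket -> illegal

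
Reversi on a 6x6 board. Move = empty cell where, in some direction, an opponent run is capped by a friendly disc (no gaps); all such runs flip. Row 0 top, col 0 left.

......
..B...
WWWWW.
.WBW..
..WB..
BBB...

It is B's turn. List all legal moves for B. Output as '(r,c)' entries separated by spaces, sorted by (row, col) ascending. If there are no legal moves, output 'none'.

(1,0): flips 1 -> legal
(1,1): no bracket -> illegal
(1,3): flips 2 -> legal
(1,4): flips 1 -> legal
(1,5): flips 3 -> legal
(2,5): no bracket -> illegal
(3,0): flips 2 -> legal
(3,4): flips 2 -> legal
(3,5): no bracket -> illegal
(4,0): no bracket -> illegal
(4,1): flips 1 -> legal
(4,4): no bracket -> illegal
(5,3): no bracket -> illegal

Answer: (1,0) (1,3) (1,4) (1,5) (3,0) (3,4) (4,1)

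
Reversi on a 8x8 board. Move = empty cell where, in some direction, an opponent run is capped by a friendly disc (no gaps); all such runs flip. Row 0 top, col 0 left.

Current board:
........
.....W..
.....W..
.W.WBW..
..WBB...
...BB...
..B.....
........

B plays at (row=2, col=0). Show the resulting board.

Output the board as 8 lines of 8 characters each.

Answer: ........
.....W..
B....W..
.B.WBW..
..BBB...
...BB...
..B.....
........

Derivation:
Place B at (2,0); scan 8 dirs for brackets.
Dir NW: edge -> no flip
Dir N: first cell '.' (not opp) -> no flip
Dir NE: first cell '.' (not opp) -> no flip
Dir W: edge -> no flip
Dir E: first cell '.' (not opp) -> no flip
Dir SW: edge -> no flip
Dir S: first cell '.' (not opp) -> no flip
Dir SE: opp run (3,1) (4,2) capped by B -> flip
All flips: (3,1) (4,2)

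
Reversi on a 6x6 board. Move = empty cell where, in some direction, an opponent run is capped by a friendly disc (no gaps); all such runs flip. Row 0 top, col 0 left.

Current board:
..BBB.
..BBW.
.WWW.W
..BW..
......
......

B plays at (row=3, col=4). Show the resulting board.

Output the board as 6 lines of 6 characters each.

Answer: ..BBB.
..BBW.
.WWB.W
..BBB.
......
......

Derivation:
Place B at (3,4); scan 8 dirs for brackets.
Dir NW: opp run (2,3) capped by B -> flip
Dir N: first cell '.' (not opp) -> no flip
Dir NE: opp run (2,5), next=edge -> no flip
Dir W: opp run (3,3) capped by B -> flip
Dir E: first cell '.' (not opp) -> no flip
Dir SW: first cell '.' (not opp) -> no flip
Dir S: first cell '.' (not opp) -> no flip
Dir SE: first cell '.' (not opp) -> no flip
All flips: (2,3) (3,3)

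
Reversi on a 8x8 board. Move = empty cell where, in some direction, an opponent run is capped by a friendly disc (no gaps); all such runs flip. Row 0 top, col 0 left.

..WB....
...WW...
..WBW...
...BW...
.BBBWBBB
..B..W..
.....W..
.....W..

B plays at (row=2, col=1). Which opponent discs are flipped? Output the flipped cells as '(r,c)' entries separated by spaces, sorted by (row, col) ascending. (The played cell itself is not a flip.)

Answer: (2,2)

Derivation:
Dir NW: first cell '.' (not opp) -> no flip
Dir N: first cell '.' (not opp) -> no flip
Dir NE: first cell '.' (not opp) -> no flip
Dir W: first cell '.' (not opp) -> no flip
Dir E: opp run (2,2) capped by B -> flip
Dir SW: first cell '.' (not opp) -> no flip
Dir S: first cell '.' (not opp) -> no flip
Dir SE: first cell '.' (not opp) -> no flip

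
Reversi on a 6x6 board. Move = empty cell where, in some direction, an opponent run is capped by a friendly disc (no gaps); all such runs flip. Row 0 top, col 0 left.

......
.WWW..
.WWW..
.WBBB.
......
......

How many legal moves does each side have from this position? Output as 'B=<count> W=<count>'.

Answer: B=7 W=6

Derivation:
-- B to move --
(0,0): flips 2 -> legal
(0,1): flips 2 -> legal
(0,2): flips 2 -> legal
(0,3): flips 2 -> legal
(0,4): no bracket -> illegal
(1,0): flips 1 -> legal
(1,4): flips 1 -> legal
(2,0): no bracket -> illegal
(2,4): no bracket -> illegal
(3,0): flips 1 -> legal
(4,0): no bracket -> illegal
(4,1): no bracket -> illegal
(4,2): no bracket -> illegal
B mobility = 7
-- W to move --
(2,4): no bracket -> illegal
(2,5): no bracket -> illegal
(3,5): flips 3 -> legal
(4,1): flips 1 -> legal
(4,2): flips 1 -> legal
(4,3): flips 2 -> legal
(4,4): flips 1 -> legal
(4,5): flips 1 -> legal
W mobility = 6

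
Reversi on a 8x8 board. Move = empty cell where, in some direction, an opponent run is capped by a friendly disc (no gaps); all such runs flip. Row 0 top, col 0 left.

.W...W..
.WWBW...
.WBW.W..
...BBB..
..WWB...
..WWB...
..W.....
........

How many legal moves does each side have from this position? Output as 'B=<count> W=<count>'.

Answer: B=13 W=7

Derivation:
-- B to move --
(0,0): flips 1 -> legal
(0,2): flips 1 -> legal
(0,3): no bracket -> illegal
(0,4): no bracket -> illegal
(0,6): no bracket -> illegal
(1,0): flips 2 -> legal
(1,5): flips 2 -> legal
(1,6): flips 1 -> legal
(2,0): flips 1 -> legal
(2,4): flips 1 -> legal
(2,6): no bracket -> illegal
(3,0): no bracket -> illegal
(3,1): no bracket -> illegal
(3,2): flips 1 -> legal
(3,6): no bracket -> illegal
(4,1): flips 2 -> legal
(5,1): flips 3 -> legal
(6,1): flips 2 -> legal
(6,3): flips 2 -> legal
(6,4): no bracket -> illegal
(7,1): flips 2 -> legal
(7,2): no bracket -> illegal
(7,3): no bracket -> illegal
B mobility = 13
-- W to move --
(0,2): no bracket -> illegal
(0,3): flips 1 -> legal
(0,4): no bracket -> illegal
(2,4): flips 1 -> legal
(2,6): flips 2 -> legal
(3,1): no bracket -> illegal
(3,2): flips 1 -> legal
(3,6): no bracket -> illegal
(4,5): flips 3 -> legal
(4,6): no bracket -> illegal
(5,5): flips 4 -> legal
(6,3): no bracket -> illegal
(6,4): no bracket -> illegal
(6,5): flips 1 -> legal
W mobility = 7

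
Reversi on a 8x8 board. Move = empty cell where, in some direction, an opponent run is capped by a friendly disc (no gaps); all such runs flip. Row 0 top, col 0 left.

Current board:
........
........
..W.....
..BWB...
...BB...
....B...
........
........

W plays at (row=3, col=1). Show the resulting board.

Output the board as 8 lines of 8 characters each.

Place W at (3,1); scan 8 dirs for brackets.
Dir NW: first cell '.' (not opp) -> no flip
Dir N: first cell '.' (not opp) -> no flip
Dir NE: first cell 'W' (not opp) -> no flip
Dir W: first cell '.' (not opp) -> no flip
Dir E: opp run (3,2) capped by W -> flip
Dir SW: first cell '.' (not opp) -> no flip
Dir S: first cell '.' (not opp) -> no flip
Dir SE: first cell '.' (not opp) -> no flip
All flips: (3,2)

Answer: ........
........
..W.....
.WWWB...
...BB...
....B...
........
........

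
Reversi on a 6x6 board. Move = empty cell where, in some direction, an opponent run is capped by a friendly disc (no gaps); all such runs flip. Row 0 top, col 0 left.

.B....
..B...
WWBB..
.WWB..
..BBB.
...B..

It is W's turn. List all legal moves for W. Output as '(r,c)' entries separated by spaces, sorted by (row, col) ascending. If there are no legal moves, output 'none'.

(0,0): no bracket -> illegal
(0,2): flips 2 -> legal
(0,3): flips 1 -> legal
(1,0): no bracket -> illegal
(1,1): no bracket -> illegal
(1,3): flips 1 -> legal
(1,4): flips 1 -> legal
(2,4): flips 2 -> legal
(3,4): flips 1 -> legal
(3,5): no bracket -> illegal
(4,1): no bracket -> illegal
(4,5): no bracket -> illegal
(5,1): no bracket -> illegal
(5,2): flips 1 -> legal
(5,4): flips 1 -> legal
(5,5): no bracket -> illegal

Answer: (0,2) (0,3) (1,3) (1,4) (2,4) (3,4) (5,2) (5,4)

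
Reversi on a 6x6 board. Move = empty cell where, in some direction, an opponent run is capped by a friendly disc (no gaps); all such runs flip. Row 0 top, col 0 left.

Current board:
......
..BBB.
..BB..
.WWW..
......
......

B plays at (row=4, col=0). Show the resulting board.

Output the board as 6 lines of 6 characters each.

Answer: ......
..BBB.
..BB..
.BWW..
B.....
......

Derivation:
Place B at (4,0); scan 8 dirs for brackets.
Dir NW: edge -> no flip
Dir N: first cell '.' (not opp) -> no flip
Dir NE: opp run (3,1) capped by B -> flip
Dir W: edge -> no flip
Dir E: first cell '.' (not opp) -> no flip
Dir SW: edge -> no flip
Dir S: first cell '.' (not opp) -> no flip
Dir SE: first cell '.' (not opp) -> no flip
All flips: (3,1)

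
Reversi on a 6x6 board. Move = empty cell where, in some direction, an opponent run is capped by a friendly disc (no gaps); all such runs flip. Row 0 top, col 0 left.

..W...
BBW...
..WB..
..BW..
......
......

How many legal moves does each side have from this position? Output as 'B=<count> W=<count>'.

Answer: B=6 W=7

Derivation:
-- B to move --
(0,1): flips 1 -> legal
(0,3): no bracket -> illegal
(1,3): flips 1 -> legal
(2,1): flips 1 -> legal
(2,4): no bracket -> illegal
(3,1): no bracket -> illegal
(3,4): flips 1 -> legal
(4,2): no bracket -> illegal
(4,3): flips 1 -> legal
(4,4): flips 2 -> legal
B mobility = 6
-- W to move --
(0,0): flips 1 -> legal
(0,1): no bracket -> illegal
(1,3): flips 1 -> legal
(1,4): no bracket -> illegal
(2,0): flips 1 -> legal
(2,1): no bracket -> illegal
(2,4): flips 1 -> legal
(3,1): flips 1 -> legal
(3,4): flips 1 -> legal
(4,1): no bracket -> illegal
(4,2): flips 1 -> legal
(4,3): no bracket -> illegal
W mobility = 7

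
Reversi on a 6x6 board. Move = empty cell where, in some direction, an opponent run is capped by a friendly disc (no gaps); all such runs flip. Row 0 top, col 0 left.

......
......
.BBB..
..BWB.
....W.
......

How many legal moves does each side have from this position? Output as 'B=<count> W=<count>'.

-- B to move --
(2,4): no bracket -> illegal
(3,5): no bracket -> illegal
(4,2): no bracket -> illegal
(4,3): flips 1 -> legal
(4,5): no bracket -> illegal
(5,3): no bracket -> illegal
(5,4): flips 1 -> legal
(5,5): flips 2 -> legal
B mobility = 3
-- W to move --
(1,0): no bracket -> illegal
(1,1): flips 1 -> legal
(1,2): no bracket -> illegal
(1,3): flips 1 -> legal
(1,4): no bracket -> illegal
(2,0): no bracket -> illegal
(2,4): flips 1 -> legal
(2,5): no bracket -> illegal
(3,0): no bracket -> illegal
(3,1): flips 1 -> legal
(3,5): flips 1 -> legal
(4,1): no bracket -> illegal
(4,2): no bracket -> illegal
(4,3): no bracket -> illegal
(4,5): no bracket -> illegal
W mobility = 5

Answer: B=3 W=5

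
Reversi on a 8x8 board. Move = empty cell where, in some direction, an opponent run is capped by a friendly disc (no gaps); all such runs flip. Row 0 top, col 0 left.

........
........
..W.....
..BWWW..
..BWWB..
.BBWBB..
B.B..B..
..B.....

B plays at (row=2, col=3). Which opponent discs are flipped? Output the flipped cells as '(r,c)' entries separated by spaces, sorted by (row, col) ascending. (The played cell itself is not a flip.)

Dir NW: first cell '.' (not opp) -> no flip
Dir N: first cell '.' (not opp) -> no flip
Dir NE: first cell '.' (not opp) -> no flip
Dir W: opp run (2,2), next='.' -> no flip
Dir E: first cell '.' (not opp) -> no flip
Dir SW: first cell 'B' (not opp) -> no flip
Dir S: opp run (3,3) (4,3) (5,3), next='.' -> no flip
Dir SE: opp run (3,4) capped by B -> flip

Answer: (3,4)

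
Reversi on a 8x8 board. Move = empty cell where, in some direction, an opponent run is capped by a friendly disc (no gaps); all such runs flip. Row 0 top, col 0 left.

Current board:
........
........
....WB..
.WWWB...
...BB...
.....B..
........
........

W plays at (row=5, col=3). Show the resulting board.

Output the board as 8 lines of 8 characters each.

Place W at (5,3); scan 8 dirs for brackets.
Dir NW: first cell '.' (not opp) -> no flip
Dir N: opp run (4,3) capped by W -> flip
Dir NE: opp run (4,4), next='.' -> no flip
Dir W: first cell '.' (not opp) -> no flip
Dir E: first cell '.' (not opp) -> no flip
Dir SW: first cell '.' (not opp) -> no flip
Dir S: first cell '.' (not opp) -> no flip
Dir SE: first cell '.' (not opp) -> no flip
All flips: (4,3)

Answer: ........
........
....WB..
.WWWB...
...WB...
...W.B..
........
........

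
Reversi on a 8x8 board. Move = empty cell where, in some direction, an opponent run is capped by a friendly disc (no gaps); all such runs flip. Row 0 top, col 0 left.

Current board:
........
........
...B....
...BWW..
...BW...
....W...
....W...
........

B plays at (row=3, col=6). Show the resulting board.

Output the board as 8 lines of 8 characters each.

Answer: ........
........
...B....
...BBBB.
...BW...
....W...
....W...
........

Derivation:
Place B at (3,6); scan 8 dirs for brackets.
Dir NW: first cell '.' (not opp) -> no flip
Dir N: first cell '.' (not opp) -> no flip
Dir NE: first cell '.' (not opp) -> no flip
Dir W: opp run (3,5) (3,4) capped by B -> flip
Dir E: first cell '.' (not opp) -> no flip
Dir SW: first cell '.' (not opp) -> no flip
Dir S: first cell '.' (not opp) -> no flip
Dir SE: first cell '.' (not opp) -> no flip
All flips: (3,4) (3,5)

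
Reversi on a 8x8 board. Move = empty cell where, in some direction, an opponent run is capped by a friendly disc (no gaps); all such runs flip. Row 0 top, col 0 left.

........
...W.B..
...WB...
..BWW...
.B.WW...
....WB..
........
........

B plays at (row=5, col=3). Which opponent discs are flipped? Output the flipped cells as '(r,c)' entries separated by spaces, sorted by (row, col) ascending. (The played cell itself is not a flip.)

Dir NW: first cell '.' (not opp) -> no flip
Dir N: opp run (4,3) (3,3) (2,3) (1,3), next='.' -> no flip
Dir NE: opp run (4,4), next='.' -> no flip
Dir W: first cell '.' (not opp) -> no flip
Dir E: opp run (5,4) capped by B -> flip
Dir SW: first cell '.' (not opp) -> no flip
Dir S: first cell '.' (not opp) -> no flip
Dir SE: first cell '.' (not opp) -> no flip

Answer: (5,4)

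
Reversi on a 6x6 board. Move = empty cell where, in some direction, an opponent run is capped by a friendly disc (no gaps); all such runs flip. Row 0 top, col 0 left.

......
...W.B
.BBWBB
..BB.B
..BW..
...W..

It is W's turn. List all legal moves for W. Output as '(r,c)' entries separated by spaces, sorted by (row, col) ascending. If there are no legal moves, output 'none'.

Answer: (1,0) (2,0) (3,1) (4,1)

Derivation:
(0,4): no bracket -> illegal
(0,5): no bracket -> illegal
(1,0): flips 2 -> legal
(1,1): no bracket -> illegal
(1,2): no bracket -> illegal
(1,4): no bracket -> illegal
(2,0): flips 2 -> legal
(3,0): no bracket -> illegal
(3,1): flips 2 -> legal
(3,4): no bracket -> illegal
(4,1): flips 2 -> legal
(4,4): no bracket -> illegal
(4,5): no bracket -> illegal
(5,1): no bracket -> illegal
(5,2): no bracket -> illegal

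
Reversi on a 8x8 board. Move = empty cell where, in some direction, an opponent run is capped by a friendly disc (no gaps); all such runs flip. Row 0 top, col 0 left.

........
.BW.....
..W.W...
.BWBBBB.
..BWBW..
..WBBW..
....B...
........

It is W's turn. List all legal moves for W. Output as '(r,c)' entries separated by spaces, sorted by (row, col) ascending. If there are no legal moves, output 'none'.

(0,0): flips 1 -> legal
(0,1): no bracket -> illegal
(0,2): no bracket -> illegal
(1,0): flips 1 -> legal
(2,0): no bracket -> illegal
(2,1): no bracket -> illegal
(2,3): flips 2 -> legal
(2,5): flips 2 -> legal
(2,6): no bracket -> illegal
(2,7): flips 1 -> legal
(3,0): flips 1 -> legal
(3,7): flips 4 -> legal
(4,0): flips 1 -> legal
(4,1): flips 1 -> legal
(4,6): flips 1 -> legal
(4,7): no bracket -> illegal
(5,1): flips 2 -> legal
(6,2): no bracket -> illegal
(6,3): flips 2 -> legal
(6,5): flips 1 -> legal
(7,3): flips 1 -> legal
(7,4): flips 4 -> legal
(7,5): no bracket -> illegal

Answer: (0,0) (1,0) (2,3) (2,5) (2,7) (3,0) (3,7) (4,0) (4,1) (4,6) (5,1) (6,3) (6,5) (7,3) (7,4)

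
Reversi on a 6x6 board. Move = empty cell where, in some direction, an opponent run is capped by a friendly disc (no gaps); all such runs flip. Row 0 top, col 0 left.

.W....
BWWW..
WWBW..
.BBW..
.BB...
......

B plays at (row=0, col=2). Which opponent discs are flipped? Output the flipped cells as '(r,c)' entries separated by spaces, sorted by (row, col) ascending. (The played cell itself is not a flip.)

Answer: (1,2)

Derivation:
Dir NW: edge -> no flip
Dir N: edge -> no flip
Dir NE: edge -> no flip
Dir W: opp run (0,1), next='.' -> no flip
Dir E: first cell '.' (not opp) -> no flip
Dir SW: opp run (1,1) (2,0), next=edge -> no flip
Dir S: opp run (1,2) capped by B -> flip
Dir SE: opp run (1,3), next='.' -> no flip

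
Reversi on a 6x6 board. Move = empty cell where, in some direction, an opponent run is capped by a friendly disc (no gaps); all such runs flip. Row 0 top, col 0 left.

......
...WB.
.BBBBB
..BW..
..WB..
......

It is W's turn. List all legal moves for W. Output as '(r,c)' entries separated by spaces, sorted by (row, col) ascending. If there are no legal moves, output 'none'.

Answer: (1,1) (1,2) (1,5) (3,1) (3,5) (4,4) (5,3)

Derivation:
(0,3): no bracket -> illegal
(0,4): no bracket -> illegal
(0,5): no bracket -> illegal
(1,0): no bracket -> illegal
(1,1): flips 1 -> legal
(1,2): flips 2 -> legal
(1,5): flips 2 -> legal
(2,0): no bracket -> illegal
(3,0): no bracket -> illegal
(3,1): flips 2 -> legal
(3,4): no bracket -> illegal
(3,5): flips 1 -> legal
(4,1): no bracket -> illegal
(4,4): flips 1 -> legal
(5,2): no bracket -> illegal
(5,3): flips 1 -> legal
(5,4): no bracket -> illegal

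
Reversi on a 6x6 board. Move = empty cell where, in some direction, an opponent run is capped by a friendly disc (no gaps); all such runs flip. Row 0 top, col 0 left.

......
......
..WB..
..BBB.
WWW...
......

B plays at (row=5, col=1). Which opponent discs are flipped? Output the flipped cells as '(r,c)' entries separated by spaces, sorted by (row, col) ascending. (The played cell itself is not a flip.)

Answer: (4,2)

Derivation:
Dir NW: opp run (4,0), next=edge -> no flip
Dir N: opp run (4,1), next='.' -> no flip
Dir NE: opp run (4,2) capped by B -> flip
Dir W: first cell '.' (not opp) -> no flip
Dir E: first cell '.' (not opp) -> no flip
Dir SW: edge -> no flip
Dir S: edge -> no flip
Dir SE: edge -> no flip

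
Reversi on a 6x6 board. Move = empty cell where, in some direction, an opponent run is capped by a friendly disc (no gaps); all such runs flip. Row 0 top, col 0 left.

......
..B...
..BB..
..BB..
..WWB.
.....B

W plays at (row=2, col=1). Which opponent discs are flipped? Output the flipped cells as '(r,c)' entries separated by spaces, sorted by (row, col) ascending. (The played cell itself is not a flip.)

Answer: (3,2)

Derivation:
Dir NW: first cell '.' (not opp) -> no flip
Dir N: first cell '.' (not opp) -> no flip
Dir NE: opp run (1,2), next='.' -> no flip
Dir W: first cell '.' (not opp) -> no flip
Dir E: opp run (2,2) (2,3), next='.' -> no flip
Dir SW: first cell '.' (not opp) -> no flip
Dir S: first cell '.' (not opp) -> no flip
Dir SE: opp run (3,2) capped by W -> flip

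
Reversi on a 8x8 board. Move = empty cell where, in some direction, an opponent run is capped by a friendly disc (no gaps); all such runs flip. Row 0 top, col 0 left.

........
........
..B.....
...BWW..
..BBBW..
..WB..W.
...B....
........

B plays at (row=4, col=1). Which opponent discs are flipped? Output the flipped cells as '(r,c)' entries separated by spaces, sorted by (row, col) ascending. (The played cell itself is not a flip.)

Dir NW: first cell '.' (not opp) -> no flip
Dir N: first cell '.' (not opp) -> no flip
Dir NE: first cell '.' (not opp) -> no flip
Dir W: first cell '.' (not opp) -> no flip
Dir E: first cell 'B' (not opp) -> no flip
Dir SW: first cell '.' (not opp) -> no flip
Dir S: first cell '.' (not opp) -> no flip
Dir SE: opp run (5,2) capped by B -> flip

Answer: (5,2)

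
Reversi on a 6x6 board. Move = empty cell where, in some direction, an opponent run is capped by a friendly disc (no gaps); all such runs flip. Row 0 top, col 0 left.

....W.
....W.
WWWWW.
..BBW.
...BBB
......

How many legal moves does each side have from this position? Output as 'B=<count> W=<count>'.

-- B to move --
(0,3): no bracket -> illegal
(0,5): flips 2 -> legal
(1,0): flips 1 -> legal
(1,1): flips 1 -> legal
(1,2): flips 3 -> legal
(1,3): flips 1 -> legal
(1,5): flips 1 -> legal
(2,5): flips 1 -> legal
(3,0): no bracket -> illegal
(3,1): no bracket -> illegal
(3,5): flips 1 -> legal
B mobility = 8
-- W to move --
(3,1): flips 2 -> legal
(3,5): no bracket -> illegal
(4,1): flips 1 -> legal
(4,2): flips 2 -> legal
(5,2): flips 1 -> legal
(5,3): flips 2 -> legal
(5,4): flips 3 -> legal
(5,5): flips 2 -> legal
W mobility = 7

Answer: B=8 W=7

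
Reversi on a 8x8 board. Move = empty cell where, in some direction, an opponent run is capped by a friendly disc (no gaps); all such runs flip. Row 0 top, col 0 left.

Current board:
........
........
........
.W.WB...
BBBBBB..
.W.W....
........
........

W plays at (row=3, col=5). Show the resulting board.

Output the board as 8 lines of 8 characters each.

Answer: ........
........
........
.W.WWW..
BBBBWB..
.W.W....
........
........

Derivation:
Place W at (3,5); scan 8 dirs for brackets.
Dir NW: first cell '.' (not opp) -> no flip
Dir N: first cell '.' (not opp) -> no flip
Dir NE: first cell '.' (not opp) -> no flip
Dir W: opp run (3,4) capped by W -> flip
Dir E: first cell '.' (not opp) -> no flip
Dir SW: opp run (4,4) capped by W -> flip
Dir S: opp run (4,5), next='.' -> no flip
Dir SE: first cell '.' (not opp) -> no flip
All flips: (3,4) (4,4)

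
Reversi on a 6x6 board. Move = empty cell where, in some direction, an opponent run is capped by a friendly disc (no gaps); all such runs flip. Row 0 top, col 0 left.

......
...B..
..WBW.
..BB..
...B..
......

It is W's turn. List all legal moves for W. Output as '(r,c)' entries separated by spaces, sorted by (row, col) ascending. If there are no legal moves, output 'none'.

(0,2): flips 1 -> legal
(0,3): no bracket -> illegal
(0,4): flips 1 -> legal
(1,2): no bracket -> illegal
(1,4): no bracket -> illegal
(2,1): no bracket -> illegal
(3,1): no bracket -> illegal
(3,4): no bracket -> illegal
(4,1): no bracket -> illegal
(4,2): flips 2 -> legal
(4,4): flips 1 -> legal
(5,2): no bracket -> illegal
(5,3): no bracket -> illegal
(5,4): no bracket -> illegal

Answer: (0,2) (0,4) (4,2) (4,4)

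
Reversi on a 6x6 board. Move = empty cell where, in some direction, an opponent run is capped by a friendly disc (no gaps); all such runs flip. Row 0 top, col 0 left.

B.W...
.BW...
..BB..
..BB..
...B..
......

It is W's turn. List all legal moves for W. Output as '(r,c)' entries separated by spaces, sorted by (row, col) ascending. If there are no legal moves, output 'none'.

Answer: (1,0) (2,0) (3,4) (4,2)

Derivation:
(0,1): no bracket -> illegal
(1,0): flips 1 -> legal
(1,3): no bracket -> illegal
(1,4): no bracket -> illegal
(2,0): flips 1 -> legal
(2,1): no bracket -> illegal
(2,4): no bracket -> illegal
(3,1): no bracket -> illegal
(3,4): flips 1 -> legal
(4,1): no bracket -> illegal
(4,2): flips 2 -> legal
(4,4): no bracket -> illegal
(5,2): no bracket -> illegal
(5,3): no bracket -> illegal
(5,4): no bracket -> illegal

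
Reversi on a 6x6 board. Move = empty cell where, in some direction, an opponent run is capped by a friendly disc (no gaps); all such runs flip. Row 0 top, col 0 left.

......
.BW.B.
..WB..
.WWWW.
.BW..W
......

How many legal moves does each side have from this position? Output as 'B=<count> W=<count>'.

-- B to move --
(0,1): flips 1 -> legal
(0,2): no bracket -> illegal
(0,3): no bracket -> illegal
(1,3): flips 1 -> legal
(2,0): no bracket -> illegal
(2,1): flips 2 -> legal
(2,4): no bracket -> illegal
(2,5): no bracket -> illegal
(3,0): no bracket -> illegal
(3,5): no bracket -> illegal
(4,0): no bracket -> illegal
(4,3): flips 2 -> legal
(4,4): flips 2 -> legal
(5,1): no bracket -> illegal
(5,2): no bracket -> illegal
(5,3): no bracket -> illegal
(5,4): no bracket -> illegal
(5,5): no bracket -> illegal
B mobility = 5
-- W to move --
(0,0): flips 1 -> legal
(0,1): no bracket -> illegal
(0,2): no bracket -> illegal
(0,3): no bracket -> illegal
(0,4): no bracket -> illegal
(0,5): flips 2 -> legal
(1,0): flips 1 -> legal
(1,3): flips 1 -> legal
(1,5): no bracket -> illegal
(2,0): no bracket -> illegal
(2,1): no bracket -> illegal
(2,4): flips 1 -> legal
(2,5): no bracket -> illegal
(3,0): no bracket -> illegal
(4,0): flips 1 -> legal
(5,0): flips 1 -> legal
(5,1): flips 1 -> legal
(5,2): no bracket -> illegal
W mobility = 8

Answer: B=5 W=8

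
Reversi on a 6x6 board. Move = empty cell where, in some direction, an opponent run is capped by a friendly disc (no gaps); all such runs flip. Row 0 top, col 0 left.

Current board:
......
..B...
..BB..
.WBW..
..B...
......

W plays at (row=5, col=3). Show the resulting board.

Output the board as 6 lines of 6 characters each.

Place W at (5,3); scan 8 dirs for brackets.
Dir NW: opp run (4,2) capped by W -> flip
Dir N: first cell '.' (not opp) -> no flip
Dir NE: first cell '.' (not opp) -> no flip
Dir W: first cell '.' (not opp) -> no flip
Dir E: first cell '.' (not opp) -> no flip
Dir SW: edge -> no flip
Dir S: edge -> no flip
Dir SE: edge -> no flip
All flips: (4,2)

Answer: ......
..B...
..BB..
.WBW..
..W...
...W..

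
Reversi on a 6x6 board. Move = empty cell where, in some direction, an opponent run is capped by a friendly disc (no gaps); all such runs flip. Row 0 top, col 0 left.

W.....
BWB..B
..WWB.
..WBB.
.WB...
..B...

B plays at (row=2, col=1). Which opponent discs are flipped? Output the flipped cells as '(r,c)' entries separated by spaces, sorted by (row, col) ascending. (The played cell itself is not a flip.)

Dir NW: first cell 'B' (not opp) -> no flip
Dir N: opp run (1,1), next='.' -> no flip
Dir NE: first cell 'B' (not opp) -> no flip
Dir W: first cell '.' (not opp) -> no flip
Dir E: opp run (2,2) (2,3) capped by B -> flip
Dir SW: first cell '.' (not opp) -> no flip
Dir S: first cell '.' (not opp) -> no flip
Dir SE: opp run (3,2), next='.' -> no flip

Answer: (2,2) (2,3)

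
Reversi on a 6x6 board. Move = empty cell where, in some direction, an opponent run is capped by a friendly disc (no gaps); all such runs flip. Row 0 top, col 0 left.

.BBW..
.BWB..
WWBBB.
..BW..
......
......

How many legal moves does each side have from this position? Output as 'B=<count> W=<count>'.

-- B to move --
(0,4): flips 1 -> legal
(1,0): flips 1 -> legal
(1,4): no bracket -> illegal
(3,0): no bracket -> illegal
(3,1): flips 1 -> legal
(3,4): flips 1 -> legal
(4,2): flips 1 -> legal
(4,3): flips 1 -> legal
(4,4): flips 1 -> legal
B mobility = 7
-- W to move --
(0,0): flips 4 -> legal
(0,4): no bracket -> illegal
(1,0): flips 1 -> legal
(1,4): flips 1 -> legal
(1,5): flips 1 -> legal
(2,5): flips 3 -> legal
(3,1): flips 1 -> legal
(3,4): flips 1 -> legal
(3,5): no bracket -> illegal
(4,1): no bracket -> illegal
(4,2): flips 2 -> legal
(4,3): flips 1 -> legal
W mobility = 9

Answer: B=7 W=9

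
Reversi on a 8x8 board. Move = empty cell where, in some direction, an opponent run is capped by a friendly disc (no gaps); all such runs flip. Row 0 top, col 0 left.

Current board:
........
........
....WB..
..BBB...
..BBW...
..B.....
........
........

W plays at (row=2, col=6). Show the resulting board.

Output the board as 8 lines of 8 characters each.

Place W at (2,6); scan 8 dirs for brackets.
Dir NW: first cell '.' (not opp) -> no flip
Dir N: first cell '.' (not opp) -> no flip
Dir NE: first cell '.' (not opp) -> no flip
Dir W: opp run (2,5) capped by W -> flip
Dir E: first cell '.' (not opp) -> no flip
Dir SW: first cell '.' (not opp) -> no flip
Dir S: first cell '.' (not opp) -> no flip
Dir SE: first cell '.' (not opp) -> no flip
All flips: (2,5)

Answer: ........
........
....WWW.
..BBB...
..BBW...
..B.....
........
........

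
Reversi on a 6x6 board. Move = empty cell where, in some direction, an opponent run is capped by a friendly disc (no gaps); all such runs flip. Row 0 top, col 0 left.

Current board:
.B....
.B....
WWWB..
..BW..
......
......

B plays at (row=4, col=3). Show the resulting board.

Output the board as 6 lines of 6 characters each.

Place B at (4,3); scan 8 dirs for brackets.
Dir NW: first cell 'B' (not opp) -> no flip
Dir N: opp run (3,3) capped by B -> flip
Dir NE: first cell '.' (not opp) -> no flip
Dir W: first cell '.' (not opp) -> no flip
Dir E: first cell '.' (not opp) -> no flip
Dir SW: first cell '.' (not opp) -> no flip
Dir S: first cell '.' (not opp) -> no flip
Dir SE: first cell '.' (not opp) -> no flip
All flips: (3,3)

Answer: .B....
.B....
WWWB..
..BB..
...B..
......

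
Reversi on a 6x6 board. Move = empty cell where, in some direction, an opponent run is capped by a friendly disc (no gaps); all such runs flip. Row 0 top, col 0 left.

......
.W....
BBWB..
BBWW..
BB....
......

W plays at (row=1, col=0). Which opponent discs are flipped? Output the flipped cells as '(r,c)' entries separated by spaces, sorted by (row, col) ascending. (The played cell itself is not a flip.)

Dir NW: edge -> no flip
Dir N: first cell '.' (not opp) -> no flip
Dir NE: first cell '.' (not opp) -> no flip
Dir W: edge -> no flip
Dir E: first cell 'W' (not opp) -> no flip
Dir SW: edge -> no flip
Dir S: opp run (2,0) (3,0) (4,0), next='.' -> no flip
Dir SE: opp run (2,1) capped by W -> flip

Answer: (2,1)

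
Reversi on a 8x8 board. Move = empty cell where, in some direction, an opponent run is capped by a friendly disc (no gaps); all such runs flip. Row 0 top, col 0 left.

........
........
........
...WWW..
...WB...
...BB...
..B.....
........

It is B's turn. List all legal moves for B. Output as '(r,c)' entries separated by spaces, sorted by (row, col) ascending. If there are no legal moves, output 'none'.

(2,2): flips 1 -> legal
(2,3): flips 2 -> legal
(2,4): flips 1 -> legal
(2,5): no bracket -> illegal
(2,6): flips 1 -> legal
(3,2): flips 1 -> legal
(3,6): no bracket -> illegal
(4,2): flips 1 -> legal
(4,5): no bracket -> illegal
(4,6): no bracket -> illegal
(5,2): no bracket -> illegal

Answer: (2,2) (2,3) (2,4) (2,6) (3,2) (4,2)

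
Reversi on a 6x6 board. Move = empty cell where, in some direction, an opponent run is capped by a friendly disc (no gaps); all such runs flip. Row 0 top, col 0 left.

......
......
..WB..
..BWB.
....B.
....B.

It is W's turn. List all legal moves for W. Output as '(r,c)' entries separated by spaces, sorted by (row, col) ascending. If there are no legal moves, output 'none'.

(1,2): no bracket -> illegal
(1,3): flips 1 -> legal
(1,4): no bracket -> illegal
(2,1): no bracket -> illegal
(2,4): flips 1 -> legal
(2,5): no bracket -> illegal
(3,1): flips 1 -> legal
(3,5): flips 1 -> legal
(4,1): no bracket -> illegal
(4,2): flips 1 -> legal
(4,3): no bracket -> illegal
(4,5): no bracket -> illegal
(5,3): no bracket -> illegal
(5,5): flips 1 -> legal

Answer: (1,3) (2,4) (3,1) (3,5) (4,2) (5,5)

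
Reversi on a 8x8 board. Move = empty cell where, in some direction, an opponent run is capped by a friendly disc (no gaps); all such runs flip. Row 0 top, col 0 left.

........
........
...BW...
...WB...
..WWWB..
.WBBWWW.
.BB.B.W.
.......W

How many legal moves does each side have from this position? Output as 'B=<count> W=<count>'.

Answer: B=13 W=14

Derivation:
-- B to move --
(1,3): no bracket -> illegal
(1,4): flips 1 -> legal
(1,5): no bracket -> illegal
(2,2): no bracket -> illegal
(2,5): flips 1 -> legal
(3,1): flips 1 -> legal
(3,2): flips 2 -> legal
(3,5): flips 1 -> legal
(4,0): flips 1 -> legal
(4,1): flips 4 -> legal
(4,6): flips 1 -> legal
(4,7): no bracket -> illegal
(5,0): flips 1 -> legal
(5,7): flips 3 -> legal
(6,0): no bracket -> illegal
(6,3): flips 1 -> legal
(6,5): flips 1 -> legal
(6,7): flips 1 -> legal
(7,5): no bracket -> illegal
(7,6): no bracket -> illegal
B mobility = 13
-- W to move --
(1,2): flips 3 -> legal
(1,3): flips 1 -> legal
(1,4): no bracket -> illegal
(2,2): flips 1 -> legal
(2,5): flips 1 -> legal
(3,2): no bracket -> illegal
(3,5): flips 2 -> legal
(3,6): flips 1 -> legal
(4,1): no bracket -> illegal
(4,6): flips 1 -> legal
(5,0): no bracket -> illegal
(6,0): no bracket -> illegal
(6,3): flips 1 -> legal
(6,5): no bracket -> illegal
(7,0): flips 2 -> legal
(7,1): flips 3 -> legal
(7,2): flips 2 -> legal
(7,3): flips 2 -> legal
(7,4): flips 1 -> legal
(7,5): flips 2 -> legal
W mobility = 14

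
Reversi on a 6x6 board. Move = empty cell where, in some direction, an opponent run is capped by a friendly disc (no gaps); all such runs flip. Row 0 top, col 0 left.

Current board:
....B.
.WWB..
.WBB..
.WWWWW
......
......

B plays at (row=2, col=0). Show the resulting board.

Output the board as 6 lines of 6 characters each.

Answer: ....B.
.WWB..
BBBB..
.WWWWW
......
......

Derivation:
Place B at (2,0); scan 8 dirs for brackets.
Dir NW: edge -> no flip
Dir N: first cell '.' (not opp) -> no flip
Dir NE: opp run (1,1), next='.' -> no flip
Dir W: edge -> no flip
Dir E: opp run (2,1) capped by B -> flip
Dir SW: edge -> no flip
Dir S: first cell '.' (not opp) -> no flip
Dir SE: opp run (3,1), next='.' -> no flip
All flips: (2,1)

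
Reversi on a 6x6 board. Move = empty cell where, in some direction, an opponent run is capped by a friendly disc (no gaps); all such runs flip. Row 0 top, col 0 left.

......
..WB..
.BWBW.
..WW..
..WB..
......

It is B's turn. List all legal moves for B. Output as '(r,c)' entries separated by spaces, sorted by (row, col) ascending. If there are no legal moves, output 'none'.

(0,1): flips 1 -> legal
(0,2): no bracket -> illegal
(0,3): flips 1 -> legal
(1,1): flips 1 -> legal
(1,4): no bracket -> illegal
(1,5): no bracket -> illegal
(2,5): flips 1 -> legal
(3,1): flips 1 -> legal
(3,4): no bracket -> illegal
(3,5): flips 1 -> legal
(4,1): flips 2 -> legal
(4,4): no bracket -> illegal
(5,1): no bracket -> illegal
(5,2): no bracket -> illegal
(5,3): no bracket -> illegal

Answer: (0,1) (0,3) (1,1) (2,5) (3,1) (3,5) (4,1)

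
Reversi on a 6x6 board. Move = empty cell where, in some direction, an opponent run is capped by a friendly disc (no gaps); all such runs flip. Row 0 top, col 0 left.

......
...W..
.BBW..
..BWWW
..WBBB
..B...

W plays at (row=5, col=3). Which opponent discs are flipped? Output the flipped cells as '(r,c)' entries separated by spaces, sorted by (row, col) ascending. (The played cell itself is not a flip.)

Dir NW: first cell 'W' (not opp) -> no flip
Dir N: opp run (4,3) capped by W -> flip
Dir NE: opp run (4,4) capped by W -> flip
Dir W: opp run (5,2), next='.' -> no flip
Dir E: first cell '.' (not opp) -> no flip
Dir SW: edge -> no flip
Dir S: edge -> no flip
Dir SE: edge -> no flip

Answer: (4,3) (4,4)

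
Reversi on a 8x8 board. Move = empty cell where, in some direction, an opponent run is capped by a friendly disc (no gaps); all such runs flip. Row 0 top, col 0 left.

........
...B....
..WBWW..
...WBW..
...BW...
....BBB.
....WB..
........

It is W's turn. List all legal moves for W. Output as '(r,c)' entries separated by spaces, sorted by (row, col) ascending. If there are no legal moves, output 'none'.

(0,2): flips 1 -> legal
(0,3): flips 2 -> legal
(0,4): flips 1 -> legal
(1,2): no bracket -> illegal
(1,4): no bracket -> illegal
(3,2): no bracket -> illegal
(4,2): flips 1 -> legal
(4,5): no bracket -> illegal
(4,6): flips 1 -> legal
(4,7): no bracket -> illegal
(5,2): flips 2 -> legal
(5,3): flips 1 -> legal
(5,7): no bracket -> illegal
(6,3): no bracket -> illegal
(6,6): flips 2 -> legal
(6,7): no bracket -> illegal
(7,4): no bracket -> illegal
(7,5): no bracket -> illegal
(7,6): no bracket -> illegal

Answer: (0,2) (0,3) (0,4) (4,2) (4,6) (5,2) (5,3) (6,6)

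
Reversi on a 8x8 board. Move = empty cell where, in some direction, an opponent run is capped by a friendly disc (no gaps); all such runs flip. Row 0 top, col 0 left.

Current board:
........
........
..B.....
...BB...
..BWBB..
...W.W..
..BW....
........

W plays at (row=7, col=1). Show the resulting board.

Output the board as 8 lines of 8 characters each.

Answer: ........
........
..B.....
...BB...
..BWBB..
...W.W..
..WW....
.W......

Derivation:
Place W at (7,1); scan 8 dirs for brackets.
Dir NW: first cell '.' (not opp) -> no flip
Dir N: first cell '.' (not opp) -> no flip
Dir NE: opp run (6,2) capped by W -> flip
Dir W: first cell '.' (not opp) -> no flip
Dir E: first cell '.' (not opp) -> no flip
Dir SW: edge -> no flip
Dir S: edge -> no flip
Dir SE: edge -> no flip
All flips: (6,2)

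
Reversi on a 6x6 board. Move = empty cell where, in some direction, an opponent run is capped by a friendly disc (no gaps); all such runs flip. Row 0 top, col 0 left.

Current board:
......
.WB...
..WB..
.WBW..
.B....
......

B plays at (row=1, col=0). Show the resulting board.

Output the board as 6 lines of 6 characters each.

Place B at (1,0); scan 8 dirs for brackets.
Dir NW: edge -> no flip
Dir N: first cell '.' (not opp) -> no flip
Dir NE: first cell '.' (not opp) -> no flip
Dir W: edge -> no flip
Dir E: opp run (1,1) capped by B -> flip
Dir SW: edge -> no flip
Dir S: first cell '.' (not opp) -> no flip
Dir SE: first cell '.' (not opp) -> no flip
All flips: (1,1)

Answer: ......
BBB...
..WB..
.WBW..
.B....
......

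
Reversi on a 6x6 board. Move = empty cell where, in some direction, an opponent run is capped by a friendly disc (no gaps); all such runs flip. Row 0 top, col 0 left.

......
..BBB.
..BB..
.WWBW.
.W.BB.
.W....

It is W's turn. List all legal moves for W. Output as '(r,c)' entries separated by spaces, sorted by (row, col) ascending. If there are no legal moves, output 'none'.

Answer: (0,1) (0,2) (0,4) (0,5) (5,2) (5,4)

Derivation:
(0,1): flips 2 -> legal
(0,2): flips 2 -> legal
(0,3): no bracket -> illegal
(0,4): flips 2 -> legal
(0,5): flips 2 -> legal
(1,1): no bracket -> illegal
(1,5): no bracket -> illegal
(2,1): no bracket -> illegal
(2,4): no bracket -> illegal
(2,5): no bracket -> illegal
(3,5): no bracket -> illegal
(4,2): no bracket -> illegal
(4,5): no bracket -> illegal
(5,2): flips 1 -> legal
(5,3): no bracket -> illegal
(5,4): flips 2 -> legal
(5,5): no bracket -> illegal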